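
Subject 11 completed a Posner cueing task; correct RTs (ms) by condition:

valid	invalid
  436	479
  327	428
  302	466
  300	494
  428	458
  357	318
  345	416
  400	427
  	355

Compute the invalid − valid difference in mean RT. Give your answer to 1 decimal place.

64.9 ms

M(valid) = 2895/8 = 361.875
M(invalid) = 3841/9 = 426.778
Difference = 426.778 − 361.875 = 64.903 ms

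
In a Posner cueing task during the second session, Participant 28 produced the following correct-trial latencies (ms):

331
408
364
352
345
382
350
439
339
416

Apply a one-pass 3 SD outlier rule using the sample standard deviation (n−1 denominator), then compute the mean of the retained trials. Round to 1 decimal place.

372.6 ms

n = 10, ΣRT = 3726, M = 372.600
Σ(x−M)² = 12264.40; s = √(12264.40/9) = 36.915
Cutoffs: 372.600 ± 3·36.915 → [261.9, 483.3]
No RTs fall outside the cutoffs; all 10 retained. Mean = 3726/10 = 372.600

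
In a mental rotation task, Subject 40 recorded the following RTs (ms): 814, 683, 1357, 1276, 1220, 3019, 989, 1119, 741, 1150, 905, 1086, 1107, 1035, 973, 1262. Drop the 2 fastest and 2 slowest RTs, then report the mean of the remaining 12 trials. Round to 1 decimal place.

1078.0 ms

Sorted: 683, 741, 814, 905, 973, 989, 1035, 1086, 1107, 1119, 1150, 1220, 1262, 1276, 1357, 3019
Drop lowest 2 (683, 741) and highest 2 (1357, 3019)
Remaining (n=12): Σ = 12936, mean = 12936/12 = 1078.000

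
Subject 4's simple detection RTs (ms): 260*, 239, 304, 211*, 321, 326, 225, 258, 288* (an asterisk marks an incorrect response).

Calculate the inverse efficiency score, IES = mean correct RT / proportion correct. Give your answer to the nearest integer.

418 ms

Correct trials (n=6): 239, 304, 321, 326, 225, 258
Mean correct RT = 1673/6 = 278.8333 ms
Proportion correct = 6/9
IES = 278.8333 / (6/9) = 418.250 ms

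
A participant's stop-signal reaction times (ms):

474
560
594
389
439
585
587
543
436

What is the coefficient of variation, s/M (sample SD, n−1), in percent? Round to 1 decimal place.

n = 9, Σ = 4607, M = 511.8889
Σ(x−M)² = 48620.889; s = √(48620.889/8) = 77.9590
CV = 77.9590 / 511.8889 = 0.15230 = 15.230%

15.2%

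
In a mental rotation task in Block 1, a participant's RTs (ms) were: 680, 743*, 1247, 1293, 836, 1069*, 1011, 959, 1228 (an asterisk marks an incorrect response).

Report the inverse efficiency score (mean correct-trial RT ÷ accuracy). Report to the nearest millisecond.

1332 ms

Correct trials (n=7): 680, 1247, 1293, 836, 1011, 959, 1228
Mean correct RT = 7254/7 = 1036.2857 ms
Proportion correct = 7/9
IES = 1036.2857 / (7/9) = 1332.367 ms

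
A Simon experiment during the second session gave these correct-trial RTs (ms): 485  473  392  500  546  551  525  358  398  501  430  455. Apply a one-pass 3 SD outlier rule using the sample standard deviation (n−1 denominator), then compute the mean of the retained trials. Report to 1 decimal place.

n = 12, ΣRT = 5614, M = 467.833
Σ(x−M)² = 43037.67; s = √(43037.67/11) = 62.550
Cutoffs: 467.833 ± 3·62.550 → [280.2, 655.5]
No RTs fall outside the cutoffs; all 12 retained. Mean = 5614/12 = 467.833

467.8 ms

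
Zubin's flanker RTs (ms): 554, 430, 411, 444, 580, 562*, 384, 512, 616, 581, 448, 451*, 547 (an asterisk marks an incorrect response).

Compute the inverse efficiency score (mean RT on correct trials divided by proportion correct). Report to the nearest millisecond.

592 ms

Correct trials (n=11): 554, 430, 411, 444, 580, 384, 512, 616, 581, 448, 547
Mean correct RT = 5507/11 = 500.6364 ms
Proportion correct = 11/13
IES = 500.6364 / (11/13) = 591.661 ms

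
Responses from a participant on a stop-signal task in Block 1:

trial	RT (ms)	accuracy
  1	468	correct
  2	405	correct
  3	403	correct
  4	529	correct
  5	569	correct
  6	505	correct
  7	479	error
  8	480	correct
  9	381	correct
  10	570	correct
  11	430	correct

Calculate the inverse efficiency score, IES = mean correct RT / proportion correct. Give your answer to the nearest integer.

521 ms

Correct trials (n=10): 468, 405, 403, 529, 569, 505, 480, 381, 570, 430
Mean correct RT = 4740/10 = 474.0000 ms
Proportion correct = 10/11
IES = 474.0000 / (10/11) = 521.400 ms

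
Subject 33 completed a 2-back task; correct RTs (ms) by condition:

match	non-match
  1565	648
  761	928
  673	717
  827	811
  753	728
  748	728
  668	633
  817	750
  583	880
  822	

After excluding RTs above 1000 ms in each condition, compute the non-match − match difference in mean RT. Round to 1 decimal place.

match: exclude 1565
M(match) = 6652/9 = 739.111
M(non-match) = 6823/9 = 758.111
Difference = 758.111 − 739.111 = 19.000 ms

19.0 ms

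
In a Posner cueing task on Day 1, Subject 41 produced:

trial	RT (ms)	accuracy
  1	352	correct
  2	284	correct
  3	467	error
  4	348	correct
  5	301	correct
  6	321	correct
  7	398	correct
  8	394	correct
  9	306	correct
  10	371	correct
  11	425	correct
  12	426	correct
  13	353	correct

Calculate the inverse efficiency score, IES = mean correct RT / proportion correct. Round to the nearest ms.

Correct trials (n=12): 352, 284, 348, 301, 321, 398, 394, 306, 371, 425, 426, 353
Mean correct RT = 4279/12 = 356.5833 ms
Proportion correct = 12/13
IES = 356.5833 / (12/13) = 386.299 ms

386 ms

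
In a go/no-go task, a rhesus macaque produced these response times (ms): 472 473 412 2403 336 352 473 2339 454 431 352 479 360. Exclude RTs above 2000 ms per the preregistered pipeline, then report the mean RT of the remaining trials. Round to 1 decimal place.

417.6 ms

Excluded: 2339, 2403
Retained (n=11): Σ = 4594
Mean = 4594/11 = 417.6364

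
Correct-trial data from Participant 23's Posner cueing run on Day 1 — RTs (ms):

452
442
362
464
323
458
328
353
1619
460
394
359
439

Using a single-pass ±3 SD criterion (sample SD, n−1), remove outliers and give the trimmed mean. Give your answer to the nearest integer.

403 ms

n = 13, ΣRT = 6453, M = 496.385
Σ(x−M)² = 1398723.08; s = √(1398723.08/12) = 341.409
Cutoffs: 496.385 ± 3·341.409 → [-527.8, 1520.6]
Outside: 1619 → excluded.
Retained (n=12): Σ = 4834, mean = 4834/12 = 402.833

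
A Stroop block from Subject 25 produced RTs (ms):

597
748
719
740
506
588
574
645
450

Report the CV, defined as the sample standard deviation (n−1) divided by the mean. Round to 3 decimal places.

n = 9, Σ = 5567, M = 618.5556
Σ(x−M)² = 86756.222; s = √(86756.222/8) = 104.1371
CV = 104.1371 / 618.5556 = 0.16836

0.168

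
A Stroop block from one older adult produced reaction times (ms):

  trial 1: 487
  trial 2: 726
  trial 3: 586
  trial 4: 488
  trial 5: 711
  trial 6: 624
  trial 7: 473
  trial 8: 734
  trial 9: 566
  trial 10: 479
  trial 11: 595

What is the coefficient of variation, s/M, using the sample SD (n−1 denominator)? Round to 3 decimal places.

n = 11, Σ = 6469, M = 588.0909
Σ(x−M)² = 102628.909; s = √(102628.909/10) = 101.3059
CV = 101.3059 / 588.0909 = 0.17226

0.172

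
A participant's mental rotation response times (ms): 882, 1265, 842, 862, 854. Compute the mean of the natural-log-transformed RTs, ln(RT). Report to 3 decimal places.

ln(RT): 6.7822, 7.1428, 6.7358, 6.7593, 6.7499
Σ ln(RT) = 34.1700
Mean = 34.1700/5 = 6.83400

6.834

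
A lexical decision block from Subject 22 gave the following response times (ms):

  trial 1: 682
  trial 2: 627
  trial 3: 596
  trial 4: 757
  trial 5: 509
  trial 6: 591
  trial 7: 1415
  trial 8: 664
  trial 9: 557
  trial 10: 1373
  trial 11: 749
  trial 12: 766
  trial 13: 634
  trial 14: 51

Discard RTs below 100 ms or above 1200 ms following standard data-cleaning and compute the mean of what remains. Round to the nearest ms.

648 ms

Excluded: 51, 1373, 1415
Retained (n=11): Σ = 7132
Mean = 7132/11 = 648.3636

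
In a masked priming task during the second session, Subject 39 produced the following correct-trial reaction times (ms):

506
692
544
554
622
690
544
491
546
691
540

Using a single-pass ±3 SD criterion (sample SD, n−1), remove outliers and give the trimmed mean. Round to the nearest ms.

584 ms

n = 11, ΣRT = 6420, M = 583.636
Σ(x−M)² = 58004.55; s = √(58004.55/10) = 76.161
Cutoffs: 583.636 ± 3·76.161 → [355.2, 812.1]
No RTs fall outside the cutoffs; all 11 retained. Mean = 6420/11 = 583.636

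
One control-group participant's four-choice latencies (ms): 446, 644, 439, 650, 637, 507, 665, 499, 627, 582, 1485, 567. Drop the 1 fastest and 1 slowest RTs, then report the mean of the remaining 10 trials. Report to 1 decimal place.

582.4 ms

Sorted: 439, 446, 499, 507, 567, 582, 627, 637, 644, 650, 665, 1485
Drop lowest 1 (439) and highest 1 (1485)
Remaining (n=10): Σ = 5824, mean = 5824/10 = 582.400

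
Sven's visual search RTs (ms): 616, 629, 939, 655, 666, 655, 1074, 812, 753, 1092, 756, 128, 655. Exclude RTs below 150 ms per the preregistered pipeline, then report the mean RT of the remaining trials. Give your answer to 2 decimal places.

775.17 ms

Excluded: 128
Retained (n=12): Σ = 9302
Mean = 9302/12 = 775.1667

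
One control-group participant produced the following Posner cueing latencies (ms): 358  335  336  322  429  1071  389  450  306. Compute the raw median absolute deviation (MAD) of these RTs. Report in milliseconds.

Sorted: 306, 322, 335, 336, 358, 389, 429, 450, 1071 → median = 358
|x − 358|: 0, 23, 22, 36, 71, 713, 31, 92, 52
Sorted deviations: 0, 22, 23, 31, 36, 52, 71, 92, 713 → MAD = 36

36 ms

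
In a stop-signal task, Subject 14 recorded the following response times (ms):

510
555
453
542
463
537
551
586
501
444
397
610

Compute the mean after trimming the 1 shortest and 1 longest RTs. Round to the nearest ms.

514 ms

Sorted: 397, 444, 453, 463, 501, 510, 537, 542, 551, 555, 586, 610
Drop lowest 1 (397) and highest 1 (610)
Remaining (n=10): Σ = 5142, mean = 5142/10 = 514.200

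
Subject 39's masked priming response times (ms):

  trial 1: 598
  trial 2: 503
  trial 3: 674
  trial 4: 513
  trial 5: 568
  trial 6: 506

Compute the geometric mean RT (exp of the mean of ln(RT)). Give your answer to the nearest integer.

557 ms

ln(RT): 6.3936, 6.2206, 6.5132, 6.2403, 6.3421, 6.2265
Mean ln(RT) = 37.9363/6 = 6.32272
Geometric mean = exp(6.32272) = 557.09 ms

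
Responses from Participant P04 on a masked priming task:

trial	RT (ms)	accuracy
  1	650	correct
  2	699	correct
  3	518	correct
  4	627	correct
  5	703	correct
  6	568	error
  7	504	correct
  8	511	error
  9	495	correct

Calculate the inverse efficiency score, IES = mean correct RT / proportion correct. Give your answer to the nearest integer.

Correct trials (n=7): 650, 699, 518, 627, 703, 504, 495
Mean correct RT = 4196/7 = 599.4286 ms
Proportion correct = 7/9
IES = 599.4286 / (7/9) = 770.694 ms

771 ms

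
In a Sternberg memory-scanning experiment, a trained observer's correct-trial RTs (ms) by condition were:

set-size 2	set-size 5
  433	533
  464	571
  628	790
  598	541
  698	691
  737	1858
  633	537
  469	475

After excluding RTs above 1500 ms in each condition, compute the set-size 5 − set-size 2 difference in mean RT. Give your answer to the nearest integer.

9 ms

set-size 5: exclude 1858
M(set-size 2) = 4660/8 = 582.500
M(set-size 5) = 4138/7 = 591.143
Difference = 591.143 − 582.500 = 8.643 ms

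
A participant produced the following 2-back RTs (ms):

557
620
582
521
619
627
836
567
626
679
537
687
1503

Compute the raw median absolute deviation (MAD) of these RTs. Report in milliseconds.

59 ms

Sorted: 521, 537, 557, 567, 582, 619, 620, 626, 627, 679, 687, 836, 1503 → median = 620
|x − 620|: 63, 0, 38, 99, 1, 7, 216, 53, 6, 59, 83, 67, 883
Sorted deviations: 0, 1, 6, 7, 38, 53, 59, 63, 67, 83, 99, 216, 883 → MAD = 59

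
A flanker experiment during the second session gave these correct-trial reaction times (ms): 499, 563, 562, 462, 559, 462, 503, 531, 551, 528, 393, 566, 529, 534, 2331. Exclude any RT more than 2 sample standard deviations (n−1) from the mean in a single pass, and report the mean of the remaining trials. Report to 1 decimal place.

n = 15, ΣRT = 9573, M = 638.200
Σ(x−M)² = 3102412.40; s = √(3102412.40/14) = 470.745
Cutoffs: 638.200 ± 2·470.745 → [-303.3, 1579.7]
Outside: 2331 → excluded.
Retained (n=14): Σ = 7242, mean = 7242/14 = 517.286

517.3 ms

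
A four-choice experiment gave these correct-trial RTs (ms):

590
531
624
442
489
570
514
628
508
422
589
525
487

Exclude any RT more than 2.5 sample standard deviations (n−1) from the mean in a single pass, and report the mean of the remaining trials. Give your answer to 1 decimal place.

532.2 ms

n = 13, ΣRT = 6919, M = 532.231
Σ(x−M)² = 50760.31; s = √(50760.31/12) = 65.039
Cutoffs: 532.231 ± 2.5·65.039 → [369.6, 694.8]
No RTs fall outside the cutoffs; all 13 retained. Mean = 6919/13 = 532.231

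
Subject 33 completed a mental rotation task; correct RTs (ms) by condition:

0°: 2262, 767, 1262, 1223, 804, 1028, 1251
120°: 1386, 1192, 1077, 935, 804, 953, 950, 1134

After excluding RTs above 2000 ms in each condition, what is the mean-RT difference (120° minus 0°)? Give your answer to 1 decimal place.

0°: exclude 2262
M(0°) = 6335/6 = 1055.833
M(120°) = 8431/8 = 1053.875
Difference = 1053.875 − 1055.833 = -1.958 ms

-2.0 ms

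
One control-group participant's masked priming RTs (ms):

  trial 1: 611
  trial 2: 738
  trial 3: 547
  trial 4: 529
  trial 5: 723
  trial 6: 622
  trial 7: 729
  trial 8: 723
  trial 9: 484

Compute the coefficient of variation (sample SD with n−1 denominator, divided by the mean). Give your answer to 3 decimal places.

n = 9, Σ = 5706, M = 634.0000
Σ(x−M)² = 77450.000; s = √(77450.000/8) = 98.3933
CV = 98.3933 / 634.0000 = 0.15519

0.155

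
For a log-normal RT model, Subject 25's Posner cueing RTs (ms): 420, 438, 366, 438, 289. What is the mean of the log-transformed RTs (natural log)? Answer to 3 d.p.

5.955

ln(RT): 6.0403, 6.0822, 5.9026, 6.0822, 5.6664
Σ ln(RT) = 29.7738
Mean = 29.7738/5 = 5.95475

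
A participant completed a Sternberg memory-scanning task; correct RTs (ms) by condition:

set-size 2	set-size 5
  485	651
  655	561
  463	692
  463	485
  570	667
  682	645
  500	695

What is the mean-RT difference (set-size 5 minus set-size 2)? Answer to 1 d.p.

82.6 ms

M(set-size 2) = 3818/7 = 545.429
M(set-size 5) = 4396/7 = 628.000
Difference = 628.000 − 545.429 = 82.571 ms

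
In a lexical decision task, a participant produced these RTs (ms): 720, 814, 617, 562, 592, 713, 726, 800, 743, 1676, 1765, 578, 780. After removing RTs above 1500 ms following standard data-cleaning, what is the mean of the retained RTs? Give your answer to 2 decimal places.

Excluded: 1676, 1765
Retained (n=11): Σ = 7645
Mean = 7645/11 = 695.0000

695.00 ms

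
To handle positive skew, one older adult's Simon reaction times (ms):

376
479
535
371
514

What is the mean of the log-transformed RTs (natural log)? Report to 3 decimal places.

6.108

ln(RT): 5.9296, 6.1717, 6.2823, 5.9162, 6.2422
Σ ln(RT) = 30.5420
Mean = 30.5420/5 = 6.10840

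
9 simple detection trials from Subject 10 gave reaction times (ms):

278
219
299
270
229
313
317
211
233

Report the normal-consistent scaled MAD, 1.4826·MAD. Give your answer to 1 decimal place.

60.8 ms

Sorted: 211, 219, 229, 233, 270, 278, 299, 313, 317 → median = 270
|x − 270| sorted: 0, 8, 29, 37, 41, 43, 47, 51, 59 → MAD = 41
Robust SD ≈ 1.4826 × 41 = 60.787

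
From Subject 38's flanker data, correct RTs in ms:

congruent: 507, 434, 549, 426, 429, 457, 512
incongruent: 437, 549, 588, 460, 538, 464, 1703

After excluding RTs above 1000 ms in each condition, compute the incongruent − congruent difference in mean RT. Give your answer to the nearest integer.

incongruent: exclude 1703
M(congruent) = 3314/7 = 473.429
M(incongruent) = 3036/6 = 506.000
Difference = 506.000 − 473.429 = 32.571 ms

33 ms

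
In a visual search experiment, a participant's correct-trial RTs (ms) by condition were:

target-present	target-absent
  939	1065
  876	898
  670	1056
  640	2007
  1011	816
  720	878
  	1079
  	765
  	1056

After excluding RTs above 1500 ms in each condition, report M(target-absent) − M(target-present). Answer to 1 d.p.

target-absent: exclude 2007
M(target-present) = 4856/6 = 809.333
M(target-absent) = 7613/8 = 951.625
Difference = 951.625 − 809.333 = 142.292 ms

142.3 ms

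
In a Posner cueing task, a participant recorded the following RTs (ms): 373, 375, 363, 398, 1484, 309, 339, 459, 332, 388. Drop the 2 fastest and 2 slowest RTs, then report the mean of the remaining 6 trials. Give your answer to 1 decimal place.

372.7 ms

Sorted: 309, 332, 339, 363, 373, 375, 388, 398, 459, 1484
Drop lowest 2 (309, 332) and highest 2 (459, 1484)
Remaining (n=6): Σ = 2236, mean = 2236/6 = 372.667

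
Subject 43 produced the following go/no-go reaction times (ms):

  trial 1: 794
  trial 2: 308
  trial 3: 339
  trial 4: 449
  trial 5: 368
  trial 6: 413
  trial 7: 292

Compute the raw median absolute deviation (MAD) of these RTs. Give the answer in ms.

Sorted: 292, 308, 339, 368, 413, 449, 794 → median = 368
|x − 368|: 426, 60, 29, 81, 0, 45, 76
Sorted deviations: 0, 29, 45, 60, 76, 81, 426 → MAD = 60

60 ms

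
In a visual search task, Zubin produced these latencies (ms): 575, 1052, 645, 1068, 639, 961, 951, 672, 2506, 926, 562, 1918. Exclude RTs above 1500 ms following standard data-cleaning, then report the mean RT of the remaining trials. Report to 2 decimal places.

Excluded: 1918, 2506
Retained (n=10): Σ = 8051
Mean = 8051/10 = 805.1000

805.10 ms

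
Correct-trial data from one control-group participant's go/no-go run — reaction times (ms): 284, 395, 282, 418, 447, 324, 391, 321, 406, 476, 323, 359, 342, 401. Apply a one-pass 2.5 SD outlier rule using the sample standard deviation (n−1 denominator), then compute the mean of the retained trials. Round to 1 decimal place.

n = 14, ΣRT = 5169, M = 369.214
Σ(x−M)² = 45554.36; s = √(45554.36/13) = 59.196
Cutoffs: 369.214 ± 2.5·59.196 → [221.2, 517.2]
No RTs fall outside the cutoffs; all 14 retained. Mean = 5169/14 = 369.214

369.2 ms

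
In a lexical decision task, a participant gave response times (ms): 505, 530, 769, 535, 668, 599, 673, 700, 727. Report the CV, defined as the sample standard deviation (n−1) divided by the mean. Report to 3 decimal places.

n = 9, Σ = 5706, M = 634.0000
Σ(x−M)² = 72390.000; s = √(72390.000/8) = 95.1249
CV = 95.1249 / 634.0000 = 0.15004

0.150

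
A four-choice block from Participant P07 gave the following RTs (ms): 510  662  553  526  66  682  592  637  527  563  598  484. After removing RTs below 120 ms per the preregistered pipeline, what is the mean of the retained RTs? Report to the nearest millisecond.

Excluded: 66
Retained (n=11): Σ = 6334
Mean = 6334/11 = 575.8182

576 ms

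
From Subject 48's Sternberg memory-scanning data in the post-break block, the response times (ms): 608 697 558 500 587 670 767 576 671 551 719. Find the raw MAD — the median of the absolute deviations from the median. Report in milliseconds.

Sorted: 500, 551, 558, 576, 587, 608, 670, 671, 697, 719, 767 → median = 608
|x − 608|: 0, 89, 50, 108, 21, 62, 159, 32, 63, 57, 111
Sorted deviations: 0, 21, 32, 50, 57, 62, 63, 89, 108, 111, 159 → MAD = 62

62 ms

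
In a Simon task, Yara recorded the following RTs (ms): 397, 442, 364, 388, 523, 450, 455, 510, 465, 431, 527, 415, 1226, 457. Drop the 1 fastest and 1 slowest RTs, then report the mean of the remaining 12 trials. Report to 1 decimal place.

Sorted: 364, 388, 397, 415, 431, 442, 450, 455, 457, 465, 510, 523, 527, 1226
Drop lowest 1 (364) and highest 1 (1226)
Remaining (n=12): Σ = 5460, mean = 5460/12 = 455.000

455.0 ms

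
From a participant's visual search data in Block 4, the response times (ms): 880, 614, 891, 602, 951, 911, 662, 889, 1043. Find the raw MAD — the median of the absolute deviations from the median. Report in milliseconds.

Sorted: 602, 614, 662, 880, 889, 891, 911, 951, 1043 → median = 889
|x − 889|: 9, 275, 2, 287, 62, 22, 227, 0, 154
Sorted deviations: 0, 2, 9, 22, 62, 154, 227, 275, 287 → MAD = 62

62 ms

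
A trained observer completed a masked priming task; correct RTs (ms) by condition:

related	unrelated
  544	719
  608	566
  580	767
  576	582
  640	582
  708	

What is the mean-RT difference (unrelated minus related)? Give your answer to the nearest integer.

34 ms

M(related) = 3656/6 = 609.333
M(unrelated) = 3216/5 = 643.200
Difference = 643.200 − 609.333 = 33.867 ms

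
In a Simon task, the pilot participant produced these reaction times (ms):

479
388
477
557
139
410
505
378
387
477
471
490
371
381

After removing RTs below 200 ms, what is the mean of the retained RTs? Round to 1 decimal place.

Excluded: 139
Retained (n=13): Σ = 5771
Mean = 5771/13 = 443.9231

443.9 ms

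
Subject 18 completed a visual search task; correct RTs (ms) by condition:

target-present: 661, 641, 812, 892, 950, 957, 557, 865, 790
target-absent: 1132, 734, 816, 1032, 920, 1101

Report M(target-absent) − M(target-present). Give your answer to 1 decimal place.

M(target-present) = 7125/9 = 791.667
M(target-absent) = 5735/6 = 955.833
Difference = 955.833 − 791.667 = 164.167 ms

164.2 ms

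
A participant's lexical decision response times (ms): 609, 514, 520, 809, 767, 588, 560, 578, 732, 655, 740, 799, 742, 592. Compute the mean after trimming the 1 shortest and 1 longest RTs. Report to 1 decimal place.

Sorted: 514, 520, 560, 578, 588, 592, 609, 655, 732, 740, 742, 767, 799, 809
Drop lowest 1 (514) and highest 1 (809)
Remaining (n=12): Σ = 7882, mean = 7882/12 = 656.833

656.8 ms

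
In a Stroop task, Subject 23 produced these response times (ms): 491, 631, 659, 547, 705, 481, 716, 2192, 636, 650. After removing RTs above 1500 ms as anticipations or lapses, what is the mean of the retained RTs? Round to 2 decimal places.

Excluded: 2192
Retained (n=9): Σ = 5516
Mean = 5516/9 = 612.8889

612.89 ms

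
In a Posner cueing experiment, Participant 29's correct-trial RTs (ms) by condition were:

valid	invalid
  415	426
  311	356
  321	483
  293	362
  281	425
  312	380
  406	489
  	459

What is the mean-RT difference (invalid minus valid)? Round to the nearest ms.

88 ms

M(valid) = 2339/7 = 334.143
M(invalid) = 3380/8 = 422.500
Difference = 422.500 − 334.143 = 88.357 ms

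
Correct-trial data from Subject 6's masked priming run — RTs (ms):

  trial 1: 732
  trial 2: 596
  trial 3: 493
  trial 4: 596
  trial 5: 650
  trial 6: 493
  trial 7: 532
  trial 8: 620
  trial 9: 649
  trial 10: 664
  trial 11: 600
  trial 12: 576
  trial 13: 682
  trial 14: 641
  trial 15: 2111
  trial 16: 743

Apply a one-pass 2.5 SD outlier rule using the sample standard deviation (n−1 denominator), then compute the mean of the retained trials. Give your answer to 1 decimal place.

617.8 ms

n = 16, ΣRT = 11378, M = 711.125
Σ(x−M)² = 2169345.75; s = √(2169345.75/15) = 380.293
Cutoffs: 711.125 ± 2.5·380.293 → [-239.6, 1661.9]
Outside: 2111 → excluded.
Retained (n=15): Σ = 9267, mean = 9267/15 = 617.800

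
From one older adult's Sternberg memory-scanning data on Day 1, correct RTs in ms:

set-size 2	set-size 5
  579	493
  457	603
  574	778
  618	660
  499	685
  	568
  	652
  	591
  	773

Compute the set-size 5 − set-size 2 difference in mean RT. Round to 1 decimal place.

99.4 ms

M(set-size 2) = 2727/5 = 545.400
M(set-size 5) = 5803/9 = 644.778
Difference = 644.778 − 545.400 = 99.378 ms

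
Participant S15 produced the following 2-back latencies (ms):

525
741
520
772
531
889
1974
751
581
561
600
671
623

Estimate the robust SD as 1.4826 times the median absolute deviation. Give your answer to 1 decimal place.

Sorted: 520, 525, 531, 561, 581, 600, 623, 671, 741, 751, 772, 889, 1974 → median = 623
|x − 623| sorted: 0, 23, 42, 48, 62, 92, 98, 103, 118, 128, 149, 266, 1351 → MAD = 98
Robust SD ≈ 1.4826 × 98 = 145.295

145.3 ms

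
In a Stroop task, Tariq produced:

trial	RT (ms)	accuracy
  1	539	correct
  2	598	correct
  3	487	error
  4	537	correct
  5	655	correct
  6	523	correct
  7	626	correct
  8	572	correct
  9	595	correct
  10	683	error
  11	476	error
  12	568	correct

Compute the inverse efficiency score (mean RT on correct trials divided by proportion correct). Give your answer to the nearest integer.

772 ms

Correct trials (n=9): 539, 598, 537, 655, 523, 626, 572, 595, 568
Mean correct RT = 5213/9 = 579.2222 ms
Proportion correct = 9/12
IES = 579.2222 / (9/12) = 772.296 ms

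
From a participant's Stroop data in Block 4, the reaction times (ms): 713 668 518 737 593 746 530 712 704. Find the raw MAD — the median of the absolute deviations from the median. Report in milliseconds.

36 ms

Sorted: 518, 530, 593, 668, 704, 712, 713, 737, 746 → median = 704
|x − 704|: 9, 36, 186, 33, 111, 42, 174, 8, 0
Sorted deviations: 0, 8, 9, 33, 36, 42, 111, 174, 186 → MAD = 36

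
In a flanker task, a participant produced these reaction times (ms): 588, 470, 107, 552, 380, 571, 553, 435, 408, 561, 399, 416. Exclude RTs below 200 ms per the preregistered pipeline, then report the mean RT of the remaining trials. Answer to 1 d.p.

Excluded: 107
Retained (n=11): Σ = 5333
Mean = 5333/11 = 484.8182

484.8 ms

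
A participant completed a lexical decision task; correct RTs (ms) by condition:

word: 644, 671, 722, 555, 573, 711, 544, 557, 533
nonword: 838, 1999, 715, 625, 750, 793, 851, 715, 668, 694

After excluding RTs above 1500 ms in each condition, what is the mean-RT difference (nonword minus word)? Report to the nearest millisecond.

nonword: exclude 1999
M(word) = 5510/9 = 612.222
M(nonword) = 6649/9 = 738.778
Difference = 738.778 − 612.222 = 126.556 ms

127 ms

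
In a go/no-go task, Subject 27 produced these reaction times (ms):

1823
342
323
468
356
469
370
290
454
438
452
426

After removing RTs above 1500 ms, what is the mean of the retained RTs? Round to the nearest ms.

Excluded: 1823
Retained (n=11): Σ = 4388
Mean = 4388/11 = 398.9091

399 ms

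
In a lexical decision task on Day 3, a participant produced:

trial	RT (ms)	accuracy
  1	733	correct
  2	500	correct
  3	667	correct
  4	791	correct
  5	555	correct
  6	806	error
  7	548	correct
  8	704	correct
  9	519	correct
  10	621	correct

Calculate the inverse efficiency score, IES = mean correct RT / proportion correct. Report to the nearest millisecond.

696 ms

Correct trials (n=9): 733, 500, 667, 791, 555, 548, 704, 519, 621
Mean correct RT = 5638/9 = 626.4444 ms
Proportion correct = 9/10
IES = 626.4444 / (9/10) = 696.049 ms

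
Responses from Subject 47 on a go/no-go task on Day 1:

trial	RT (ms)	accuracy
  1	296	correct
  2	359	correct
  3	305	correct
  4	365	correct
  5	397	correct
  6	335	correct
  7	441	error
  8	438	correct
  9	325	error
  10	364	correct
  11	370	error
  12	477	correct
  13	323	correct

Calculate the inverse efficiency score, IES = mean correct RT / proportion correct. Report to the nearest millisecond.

476 ms

Correct trials (n=10): 296, 359, 305, 365, 397, 335, 438, 364, 477, 323
Mean correct RT = 3659/10 = 365.9000 ms
Proportion correct = 10/13
IES = 365.9000 / (10/13) = 475.670 ms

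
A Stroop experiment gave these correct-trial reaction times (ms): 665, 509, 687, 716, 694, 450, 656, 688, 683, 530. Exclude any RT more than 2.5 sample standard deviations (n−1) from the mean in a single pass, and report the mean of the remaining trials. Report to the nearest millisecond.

n = 10, ΣRT = 6278, M = 627.800
Σ(x−M)² = 79807.60; s = √(79807.60/9) = 94.167
Cutoffs: 627.800 ± 2.5·94.167 → [392.4, 863.2]
No RTs fall outside the cutoffs; all 10 retained. Mean = 6278/10 = 627.800

628 ms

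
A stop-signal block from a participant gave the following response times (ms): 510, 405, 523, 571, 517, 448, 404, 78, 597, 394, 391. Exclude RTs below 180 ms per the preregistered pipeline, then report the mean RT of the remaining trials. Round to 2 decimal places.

476.00 ms

Excluded: 78
Retained (n=10): Σ = 4760
Mean = 4760/10 = 476.0000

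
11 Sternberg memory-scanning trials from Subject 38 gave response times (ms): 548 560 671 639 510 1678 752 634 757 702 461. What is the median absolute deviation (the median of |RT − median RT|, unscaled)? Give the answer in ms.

Sorted: 461, 510, 548, 560, 634, 639, 671, 702, 752, 757, 1678 → median = 639
|x − 639|: 91, 79, 32, 0, 129, 1039, 113, 5, 118, 63, 178
Sorted deviations: 0, 5, 32, 63, 79, 91, 113, 118, 129, 178, 1039 → MAD = 91

91 ms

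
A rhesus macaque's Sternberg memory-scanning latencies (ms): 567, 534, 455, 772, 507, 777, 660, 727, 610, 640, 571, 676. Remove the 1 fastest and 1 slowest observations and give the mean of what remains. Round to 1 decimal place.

Sorted: 455, 507, 534, 567, 571, 610, 640, 660, 676, 727, 772, 777
Drop lowest 1 (455) and highest 1 (777)
Remaining (n=10): Σ = 6264, mean = 6264/10 = 626.400

626.4 ms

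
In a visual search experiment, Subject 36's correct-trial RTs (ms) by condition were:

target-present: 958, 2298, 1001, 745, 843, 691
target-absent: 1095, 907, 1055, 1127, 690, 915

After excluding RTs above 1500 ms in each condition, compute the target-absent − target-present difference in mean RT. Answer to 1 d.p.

117.2 ms

target-present: exclude 2298
M(target-present) = 4238/5 = 847.600
M(target-absent) = 5789/6 = 964.833
Difference = 964.833 − 847.600 = 117.233 ms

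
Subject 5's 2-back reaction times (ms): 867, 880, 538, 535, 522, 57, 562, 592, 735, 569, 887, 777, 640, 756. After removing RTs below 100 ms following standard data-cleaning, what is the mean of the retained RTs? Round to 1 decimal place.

681.5 ms

Excluded: 57
Retained (n=13): Σ = 8860
Mean = 8860/13 = 681.5385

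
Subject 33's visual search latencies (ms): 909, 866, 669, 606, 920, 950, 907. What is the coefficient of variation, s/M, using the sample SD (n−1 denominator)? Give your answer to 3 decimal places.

n = 7, Σ = 5827, M = 832.4286
Σ(x−M)² = 112021.714; s = √(112021.714/6) = 136.6393
CV = 136.6393 / 832.4286 = 0.16415

0.164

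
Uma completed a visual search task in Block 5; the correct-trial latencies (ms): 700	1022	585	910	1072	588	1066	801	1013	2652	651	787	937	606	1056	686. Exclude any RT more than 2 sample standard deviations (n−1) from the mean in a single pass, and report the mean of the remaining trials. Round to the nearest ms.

832 ms

n = 16, ΣRT = 15132, M = 945.750
Σ(x−M)² = 3599985.00; s = √(3599985.00/15) = 489.897
Cutoffs: 945.750 ± 2·489.897 → [-34.0, 1925.5]
Outside: 2652 → excluded.
Retained (n=15): Σ = 12480, mean = 12480/15 = 832.000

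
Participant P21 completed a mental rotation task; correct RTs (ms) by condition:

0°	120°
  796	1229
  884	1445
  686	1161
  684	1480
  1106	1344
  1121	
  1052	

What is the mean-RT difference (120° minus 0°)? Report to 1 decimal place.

427.7 ms

M(0°) = 6329/7 = 904.143
M(120°) = 6659/5 = 1331.800
Difference = 1331.800 − 904.143 = 427.657 ms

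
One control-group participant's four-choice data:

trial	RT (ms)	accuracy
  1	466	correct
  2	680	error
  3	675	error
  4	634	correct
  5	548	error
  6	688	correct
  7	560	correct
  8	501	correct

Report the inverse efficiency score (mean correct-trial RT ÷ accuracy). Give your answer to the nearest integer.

912 ms

Correct trials (n=5): 466, 634, 688, 560, 501
Mean correct RT = 2849/5 = 569.8000 ms
Proportion correct = 5/8
IES = 569.8000 / (5/8) = 911.680 ms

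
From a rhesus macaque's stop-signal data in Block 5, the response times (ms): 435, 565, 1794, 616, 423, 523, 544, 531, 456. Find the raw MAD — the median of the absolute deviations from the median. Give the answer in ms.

75 ms

Sorted: 423, 435, 456, 523, 531, 544, 565, 616, 1794 → median = 531
|x − 531|: 96, 34, 1263, 85, 108, 8, 13, 0, 75
Sorted deviations: 0, 8, 13, 34, 75, 85, 96, 108, 1263 → MAD = 75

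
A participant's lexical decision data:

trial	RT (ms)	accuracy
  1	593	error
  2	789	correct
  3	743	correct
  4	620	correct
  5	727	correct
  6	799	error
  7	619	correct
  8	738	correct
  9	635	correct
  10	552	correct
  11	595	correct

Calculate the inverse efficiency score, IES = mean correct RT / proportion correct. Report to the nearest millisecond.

Correct trials (n=9): 789, 743, 620, 727, 619, 738, 635, 552, 595
Mean correct RT = 6018/9 = 668.6667 ms
Proportion correct = 9/11
IES = 668.6667 / (9/11) = 817.259 ms

817 ms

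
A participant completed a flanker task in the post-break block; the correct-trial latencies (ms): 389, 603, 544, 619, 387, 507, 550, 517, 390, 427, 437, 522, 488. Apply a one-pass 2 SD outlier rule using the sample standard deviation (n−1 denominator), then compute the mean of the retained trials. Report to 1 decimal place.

n = 13, ΣRT = 6380, M = 490.769
Σ(x−M)² = 75552.31; s = √(75552.31/12) = 79.347
Cutoffs: 490.769 ± 2·79.347 → [332.1, 649.5]
No RTs fall outside the cutoffs; all 13 retained. Mean = 6380/13 = 490.769

490.8 ms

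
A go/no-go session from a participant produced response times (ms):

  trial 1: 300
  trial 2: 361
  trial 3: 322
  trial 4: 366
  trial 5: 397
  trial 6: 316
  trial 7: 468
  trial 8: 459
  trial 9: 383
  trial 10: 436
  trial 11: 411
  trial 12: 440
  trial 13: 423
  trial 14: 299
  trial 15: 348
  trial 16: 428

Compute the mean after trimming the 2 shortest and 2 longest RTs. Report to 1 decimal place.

Sorted: 299, 300, 316, 322, 348, 361, 366, 383, 397, 411, 423, 428, 436, 440, 459, 468
Drop lowest 2 (299, 300) and highest 2 (459, 468)
Remaining (n=12): Σ = 4631, mean = 4631/12 = 385.917

385.9 ms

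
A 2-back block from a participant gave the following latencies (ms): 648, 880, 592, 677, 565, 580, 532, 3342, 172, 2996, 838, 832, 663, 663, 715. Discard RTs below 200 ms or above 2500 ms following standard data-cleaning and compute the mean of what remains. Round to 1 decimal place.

682.1 ms

Excluded: 172, 2996, 3342
Retained (n=12): Σ = 8185
Mean = 8185/12 = 682.0833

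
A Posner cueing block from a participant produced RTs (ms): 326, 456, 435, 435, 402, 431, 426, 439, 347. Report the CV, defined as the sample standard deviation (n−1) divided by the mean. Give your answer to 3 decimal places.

0.109

n = 9, Σ = 3697, M = 410.7778
Σ(x−M)² = 15987.556; s = √(15987.556/8) = 44.7040
CV = 44.7040 / 410.7778 = 0.10883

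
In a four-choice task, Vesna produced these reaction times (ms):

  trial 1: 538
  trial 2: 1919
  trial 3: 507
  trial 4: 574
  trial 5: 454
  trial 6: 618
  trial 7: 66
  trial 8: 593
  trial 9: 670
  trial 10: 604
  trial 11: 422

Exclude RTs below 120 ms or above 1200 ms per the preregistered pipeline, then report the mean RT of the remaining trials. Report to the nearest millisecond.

553 ms

Excluded: 66, 1919
Retained (n=9): Σ = 4980
Mean = 4980/9 = 553.3333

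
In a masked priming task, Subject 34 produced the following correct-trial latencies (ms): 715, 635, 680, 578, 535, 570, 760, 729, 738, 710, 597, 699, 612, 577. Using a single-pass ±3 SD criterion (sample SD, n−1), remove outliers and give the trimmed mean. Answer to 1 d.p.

652.5 ms

n = 14, ΣRT = 9135, M = 652.500
Σ(x−M)² = 71739.50; s = √(71739.50/13) = 74.286
Cutoffs: 652.500 ± 3·74.286 → [429.6, 875.4]
No RTs fall outside the cutoffs; all 14 retained. Mean = 9135/14 = 652.500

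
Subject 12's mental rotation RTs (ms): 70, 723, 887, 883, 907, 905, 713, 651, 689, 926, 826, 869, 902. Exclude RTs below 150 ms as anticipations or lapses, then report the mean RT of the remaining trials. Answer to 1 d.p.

823.4 ms

Excluded: 70
Retained (n=12): Σ = 9881
Mean = 9881/12 = 823.4167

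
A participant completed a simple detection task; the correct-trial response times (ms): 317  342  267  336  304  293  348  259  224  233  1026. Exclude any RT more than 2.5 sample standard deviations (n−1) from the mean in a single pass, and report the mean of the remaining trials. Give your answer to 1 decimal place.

292.3 ms

n = 11, ΣRT = 3949, M = 359.000
Σ(x−M)² = 507538.00; s = √(507538.00/10) = 225.286
Cutoffs: 359.000 ± 2.5·225.286 → [-204.2, 922.2]
Outside: 1026 → excluded.
Retained (n=10): Σ = 2923, mean = 2923/10 = 292.300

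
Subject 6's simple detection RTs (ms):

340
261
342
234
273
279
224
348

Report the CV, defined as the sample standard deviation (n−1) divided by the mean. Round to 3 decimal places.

n = 8, Σ = 2301, M = 287.6250
Σ(x−M)² = 17265.875; s = √(17265.875/7) = 49.6644
CV = 49.6644 / 287.6250 = 0.17267

0.173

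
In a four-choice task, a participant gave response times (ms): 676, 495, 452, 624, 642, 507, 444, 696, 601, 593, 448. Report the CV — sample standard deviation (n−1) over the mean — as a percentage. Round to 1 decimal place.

16.9%

n = 11, Σ = 6178, M = 561.6364
Σ(x−M)² = 90210.545; s = √(90210.545/10) = 94.9792
CV = 94.9792 / 561.6364 = 0.16911 = 16.911%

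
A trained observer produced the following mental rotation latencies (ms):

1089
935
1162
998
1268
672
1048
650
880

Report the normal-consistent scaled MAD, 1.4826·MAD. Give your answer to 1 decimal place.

174.9 ms

Sorted: 650, 672, 880, 935, 998, 1048, 1089, 1162, 1268 → median = 998
|x − 998| sorted: 0, 50, 63, 91, 118, 164, 270, 326, 348 → MAD = 118
Robust SD ≈ 1.4826 × 118 = 174.947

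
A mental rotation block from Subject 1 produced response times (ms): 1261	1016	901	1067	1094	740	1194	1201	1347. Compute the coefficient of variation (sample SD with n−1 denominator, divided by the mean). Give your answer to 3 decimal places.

n = 9, Σ = 9821, M = 1091.2222
Σ(x−M)² = 282655.556; s = √(282655.556/8) = 187.9679
CV = 187.9679 / 1091.2222 = 0.17225

0.172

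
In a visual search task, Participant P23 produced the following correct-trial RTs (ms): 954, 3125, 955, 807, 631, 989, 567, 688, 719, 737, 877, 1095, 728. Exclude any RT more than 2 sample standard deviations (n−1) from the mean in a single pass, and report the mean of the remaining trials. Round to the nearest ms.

n = 13, ΣRT = 12872, M = 990.154
Σ(x−M)² = 5223137.69; s = √(5223137.69/12) = 659.743
Cutoffs: 990.154 ± 2·659.743 → [-329.3, 2309.6]
Outside: 3125 → excluded.
Retained (n=12): Σ = 9747, mean = 9747/12 = 812.250

812 ms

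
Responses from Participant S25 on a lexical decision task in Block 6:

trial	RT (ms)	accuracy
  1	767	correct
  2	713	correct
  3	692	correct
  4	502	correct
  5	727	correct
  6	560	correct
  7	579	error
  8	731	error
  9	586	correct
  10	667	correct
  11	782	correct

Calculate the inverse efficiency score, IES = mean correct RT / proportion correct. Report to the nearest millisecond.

Correct trials (n=9): 767, 713, 692, 502, 727, 560, 586, 667, 782
Mean correct RT = 5996/9 = 666.2222 ms
Proportion correct = 9/11
IES = 666.2222 / (9/11) = 814.272 ms

814 ms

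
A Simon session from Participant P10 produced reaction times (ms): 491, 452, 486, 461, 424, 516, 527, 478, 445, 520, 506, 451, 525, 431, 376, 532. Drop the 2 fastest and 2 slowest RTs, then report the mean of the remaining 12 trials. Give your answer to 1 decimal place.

Sorted: 376, 424, 431, 445, 451, 452, 461, 478, 486, 491, 506, 516, 520, 525, 527, 532
Drop lowest 2 (376, 424) and highest 2 (527, 532)
Remaining (n=12): Σ = 5762, mean = 5762/12 = 480.167

480.2 ms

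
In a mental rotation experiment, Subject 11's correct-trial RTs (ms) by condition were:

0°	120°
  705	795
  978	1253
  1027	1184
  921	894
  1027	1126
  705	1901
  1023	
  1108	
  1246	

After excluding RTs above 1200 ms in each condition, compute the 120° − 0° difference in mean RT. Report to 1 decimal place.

63.0 ms

0°: exclude 1246
120°: exclude 1253, 1901
M(0°) = 7494/8 = 936.750
M(120°) = 3999/4 = 999.750
Difference = 999.750 − 936.750 = 63.000 ms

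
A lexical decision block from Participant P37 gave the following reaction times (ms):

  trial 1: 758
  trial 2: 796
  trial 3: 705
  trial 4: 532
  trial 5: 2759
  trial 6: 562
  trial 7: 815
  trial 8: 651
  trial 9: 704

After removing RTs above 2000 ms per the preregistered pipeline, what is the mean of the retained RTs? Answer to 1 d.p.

Excluded: 2759
Retained (n=8): Σ = 5523
Mean = 5523/8 = 690.3750

690.4 ms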